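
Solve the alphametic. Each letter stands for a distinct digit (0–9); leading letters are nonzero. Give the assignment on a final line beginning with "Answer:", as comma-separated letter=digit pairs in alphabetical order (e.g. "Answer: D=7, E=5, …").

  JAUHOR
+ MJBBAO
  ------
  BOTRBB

Step 1. [col 1: R + O ≡ B (mod 10)] R=7 is one option consistent with column 1 (R + O ≡ B (mod 10), carry-in 0) — take it. So R=7.
Step 2. [col 1: R + O ≡ B (mod 10)] several values work for O in column 1 (R + O ≡ B (mod 10), carry-in 0); try O=8. So O=8.
Step 3. [col 1: R + O ≡ B (mod 10)] from column 1 (R=7, O=8, carry-in 0, digits 7,8 already taken and all letters distinct): B must equal 5. So B=5.
Step 4. [col 2: O + A ≡ B (mod 10)] in column 2 we have O+A≡B with carry-in 1; given O=8, B=5 and digits 5,7,8 already taken and all letters distinct, that pins A to 6, so A=6.
Step 5. [col 3: H + B ≡ R (mod 10)] column 3: given B=5, R=7, carry-in 1, and digits 5,6,7,8 already taken and all letters distinct, H+B≡R (mod 10) forces H=1, so H=1.
Step 6. [col 4: U + B ≡ T (mod 10)] U=4 is one option consistent with column 4 (U + B ≡ T (mod 10), carry-in 0) — take it, so U=4.
Step 7. [col 4: U + B ≡ T (mod 10)] in column 4 we have U+B≡T with carry-in 0; given U=4, B=5 and digits 1,4,5,6,7,8 already taken and all letters distinct, that pins T to 9, so T=9.
Step 8. [col 5: A + J ≡ O (mod 10)] from column 5 (A=6, O=8, carry-in 0, digits 1,4,5,6,7,8,9 already taken and all letters distinct): J must equal 2. So J=2.
Step 9. [col 6: J + M ≡ B (mod 10)] column 6: given J=2, B=5, carry-in 0, and digits 1,2,4,5,6,7,8,9 already taken and all letters distinct, J+M≡B (mod 10) forces M=3 ⇒ M=3.

Answer: A=6, B=5, H=1, J=2, M=3, O=8, R=7, T=9, U=4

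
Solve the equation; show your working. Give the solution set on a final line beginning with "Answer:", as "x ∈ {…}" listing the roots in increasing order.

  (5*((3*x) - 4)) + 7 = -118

Step 1. [(5*((3*x) - 4)) + 7 = -118] +7 is outermost — subtract 7 both sides. So sub: 5*((3*x) - 4) = -125.
Step 2. [5*((3*x) - 4) = -125] divide by the outer 5 ⇒ div: (3*x) - 4 = -25.
Step 3. [(3*x) - 4 = -25] 4 comes off first (add 4). So sub: 3*x = -21.
Step 4. [3*x = -21] 3 out front; divide by 3 ⇒ div: x = -7.

Answer: x ∈ {-7}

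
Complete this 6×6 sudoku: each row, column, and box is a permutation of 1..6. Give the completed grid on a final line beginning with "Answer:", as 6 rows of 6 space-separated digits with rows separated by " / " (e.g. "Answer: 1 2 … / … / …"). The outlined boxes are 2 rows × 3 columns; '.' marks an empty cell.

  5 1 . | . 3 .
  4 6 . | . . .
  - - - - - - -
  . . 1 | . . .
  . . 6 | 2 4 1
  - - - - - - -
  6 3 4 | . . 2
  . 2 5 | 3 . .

Step 1. [r3c6∈{3,5,6}] in col 6, 3 fits only at r3c6. So r3c6=3.
Step 2. [r2c5∈{1,2,5}] 2 has one home in col 5: r2c5. So r2c5=2.
Step 3. [r6c6∈{4,6}] 4 has one home in row 6: r6c6. So r6c6=4.
Step 4. [r6c5∈{1,6}] in row 6, 6 fits only at r6c5 ⇒ r6c5=6.
Step 5. [r3c5∈{5}] r3c5 is down to just 5. So r3c5=5.
Step 6. [r5c4∈{1,5}] r5c4 is the only open cell in row 5 admitting 5. So r5c4=5.
Step 7. [r1c6∈{6}] r1c6 is down to just 6 ⇒ r1c6=6.
Step 8. [r4c2∈{5}] r4c2's peers cover all but 5, so r4c2=5.
Step 9. [r2c4∈{1}] r2c4 has the single candidate 1 ⇒ r2c4=1.
Step 10. [r3c2∈{4}] only 4 remains possible at r3c2 ⇒ r3c2=4.
Step 11. [r2c6∈{5}] only 5 remains possible at r2c6. So r2c6=5.
Step 12. [r1c4∈{4}] only 4 remains possible at r1c4 ⇒ r1c4=4.
Step 13. [r3c4∈{6}] r3c4's peers cover all but 6 ⇒ r3c4=6.
Step 14. [r3c1∈{2}] r3c1 has the single candidate 2, so r3c1=2.
Step 15. [r1c3∈{2}] r1c3 is down to just 2. So r1c3=2.
Step 16. [r2c3∈{3}] r2c3's peers cover all but 3 ⇒ r2c3=3.
Step 17. [r5c5∈{1}] r5c5 has the single candidate 1. So r5c5=1.
Step 18. [r6c1∈{1}] r6c1 has the single candidate 1. So r6c1=1.
Step 19. [r4c1∈{3}] r4c1's peers cover all but 3, so r4c1=3.

Answer: 5 1 2 4 3 6 / 4 6 3 1 2 5 / 2 4 1 6 5 3 / 3 5 6 2 4 1 / 6 3 4 5 1 2 / 1 2 5 3 6 4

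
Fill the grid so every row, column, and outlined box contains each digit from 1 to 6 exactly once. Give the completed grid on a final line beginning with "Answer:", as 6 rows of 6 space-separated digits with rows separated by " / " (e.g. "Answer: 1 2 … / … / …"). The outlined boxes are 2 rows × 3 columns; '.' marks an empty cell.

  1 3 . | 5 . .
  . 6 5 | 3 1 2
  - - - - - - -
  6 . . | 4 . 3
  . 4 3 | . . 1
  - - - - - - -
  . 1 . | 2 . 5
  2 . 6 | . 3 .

Step 1. [r5c3∈{4}] r5c3 is down to just 4, so r5c3=4.
Step 2. [r3c2∈{2,5}] col 2 places 2 nowhere but r3c2, so r3c2=2.
Step 3. [r1c5∈{4,6}] across col 5, 4 lands solely at r1c5, so r1c5=4.
Step 4. [r4c5∈{2,5,6}] row 4 places 2 nowhere but r4c5, so r4c5=2.
Step 5. [r6c6∈{4}] r6c6 is down to just 4 ⇒ r6c6=4.
Step 6. [r1c3∈{2}] nothing but 2 survives at r1c3. So r1c3=2.
Step 7. [r6c2∈{5}] r6c2 is down to just 5 ⇒ r6c2=5.
Step 8. [r5c1∈{3}] nothing but 3 survives at r5c1. So r5c1=3.
Step 9. [r2c1∈{4}] r2c1 has the single candidate 4. So r2c1=4.
Step 10. [r1c6∈{6}] nothing but 6 survives at r1c6. So r1c6=6.
Step 11. [r6c4∈{1}] r6c4 has the single candidate 1. So r6c4=1.
Step 12. [r5c5∈{6}] r5c5's peers cover all but 6. So r5c5=6.
Step 13. [r3c3∈{1}] r3c3 has the single candidate 1. So r3c3=1.
Step 14. [r3c5∈{5}] r3c5's peers cover all but 5, so r3c5=5.
Step 15. [r4c1∈{5}] nothing but 5 survives at r4c1 ⇒ r4c1=5.
Step 16. [r4c4∈{6}] nothing but 6 survives at r4c4, so r4c4=6.

Answer: 1 3 2 5 4 6 / 4 6 5 3 1 2 / 6 2 1 4 5 3 / 5 4 3 6 2 1 / 3 1 4 2 6 5 / 2 5 6 1 3 4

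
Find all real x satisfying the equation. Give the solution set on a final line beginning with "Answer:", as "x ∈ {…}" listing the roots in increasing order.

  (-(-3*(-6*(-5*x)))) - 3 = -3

Step 1. [(-(-3*(-6*(-5*x)))) - 3 = -3] 3 comes off first (add 3). So sub: -(-3*(-6*(-5*x))) = 0.
Step 2. [-(-3*(-6*(-5*x))) = 0] flip signs both sides ⇒ neg: -3*(-6*(-5*x)) = 0.
Step 3. [-3*(-6*(-5*x)) = 0] -3·(inner) — divide through by -3 ⇒ div: -6*(-5*x) = 0.
Step 4. [-6*(-5*x) = 0] -6·(inner) — divide through by -6 ⇒ div: -5*x = 0.
Step 5. [-5*x = 0] leading coefficient -5: divide by -5 ⇒ div: x = 0.

Answer: x ∈ {0}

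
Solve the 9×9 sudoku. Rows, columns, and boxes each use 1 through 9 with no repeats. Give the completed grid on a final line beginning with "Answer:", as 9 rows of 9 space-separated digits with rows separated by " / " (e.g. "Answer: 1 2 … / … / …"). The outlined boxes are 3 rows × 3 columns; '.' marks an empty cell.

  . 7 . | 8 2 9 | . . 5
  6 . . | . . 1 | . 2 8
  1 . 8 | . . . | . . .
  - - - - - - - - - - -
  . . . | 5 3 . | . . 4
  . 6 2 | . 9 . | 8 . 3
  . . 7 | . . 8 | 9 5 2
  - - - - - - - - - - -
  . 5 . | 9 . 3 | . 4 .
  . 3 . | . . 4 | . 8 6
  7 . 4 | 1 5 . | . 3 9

Step 1. [r3c9∈{7}] nothing but 7 survives at r3c9, so r3c9=7.
Step 2. [r9c7∈{2}] nothing but 2 survives at r9c7. So r9c7=2.
Step 3. [r8c5∈{7}] only 7 remains possible at r8c5, so r8c5=7.
Step 4. [r2c5∈{4}] r2c5 has the single candidate 4, so r2c5=4.
Step 5. [r3c5∈{6}] r3c5 has the single candidate 6. So r3c5=6.
Step 6. [r5c8∈{1,7}] in row 5, 1 fits only at r5c8 ⇒ r5c8=1.
Step 7. [r1c7∈{1,3,4,6}] row 1 places 1 nowhere but r1c7. So r1c7=1.
Step 8. [r1c1∈{3,4}] row 1 places 4 nowhere but r1c1 ⇒ r1c1=4.
Step 9. [r2c7∈{3}] r2c7's peers cover all but 3, so r2c7=3.
Step 10. [r4c8∈{6,7}] 7 has one home in col 8: r4c8, so r4c8=7.
Step 11. [r2c2∈{9}] nothing but 9 survives at r2c2 ⇒ r2c2=9.
Step 12. [r8c3∈{1,9}] 1 has one home in row 8: r8c3. So r8c3=1.
Step 13. [r4c2∈{1,8}] r4c2 is the only open cell in row 4 admitting 1. So r4c2=1.
Step 14. [r8c1∈{2,9}] r8c1 is the only open cell in row 8 admitting 9 ⇒ r8c1=9.
Step 15. [r5c4∈{4,7}] in row 5, 4 fits only at r5c4 ⇒ r5c4=4.
Step 16. [r7c5∈{8}] r7c5's peers cover all but 8 ⇒ r7c5=8.
Step 17. [r4c7∈{6}] only 6 remains possible at r4c7 ⇒ r4c7=6.
Step 18. [r3c4∈{3}] only 3 remains possible at r3c4, so r3c4=3.
Step 19. [r2c3∈{5}] r2c3's peers cover all but 5 ⇒ r2c3=5.
Step 20. [r1c3∈{3}] only 3 remains possible at r1c3. So r1c3=3.
Step 21. [r8c4∈{2}] only 2 remains possible at r8c4 ⇒ r8c4=2.
Step 22. [r6c2∈{4}] r6c2 is down to just 4 ⇒ r6c2=4.
Step 23. [r1c8∈{6}] r1c8 has the single candidate 6, so r1c8=6.
Step 24. [r7c1∈{2}] r7c1 has the single candidate 2, so r7c1=2.
Step 25. [r6c1∈{3}] r6c1's peers cover all but 3 ⇒ r6c1=3.
Step 26. [r6c5∈{1}] r6c5 is down to just 1 ⇒ r6c5=1.
Step 27. [r3c7∈{4}] r3c7 has the single candidate 4. So r3c7=4.
Step 28. [r5c6∈{7}] only 7 remains possible at r5c6. So r5c6=7.
Step 29. [r7c9∈{1}] nothing but 1 survives at r7c9 ⇒ r7c9=1.
Step 30. [r8c7∈{5}] only 5 remains possible at r8c7, so r8c7=5.
Step 31. [r7c3∈{6}] r7c3's peers cover all but 6 ⇒ r7c3=6.
Step 32. [r5c1∈{5}] r5c1 has the single candidate 5. So r5c1=5.
Step 33. [r4c1∈{8}] r4c1 has the single candidate 8, so r4c1=8.
Step 34. [r4c3∈{9}] r4c3 is down to just 9. So r4c3=9.
Step 35. [r3c2∈{2}] r3c2 is down to just 2 ⇒ r3c2=2.
Step 36. [r4c6∈{2}] only 2 remains possible at r4c6, so r4c6=2.
Step 37. [r3c8∈{9}] only 9 remains possible at r3c8 ⇒ r3c8=9.
Step 38. [r2c4∈{7}] r2c4 has the single candidate 7, so r2c4=7.
Step 39. [r6c4∈{6}] nothing but 6 survives at r6c4, so r6c4=6.
Step 40. [r3c6∈{5}] r3c6 is down to just 5. So r3c6=5.
Step 41. [r9c2∈{8}] r9c2's peers cover all but 8. So r9c2=8.
Step 42. [r9c6∈{6}] only 6 remains possible at r9c6, so r9c6=6.
Step 43. [r7c7∈{7}] r7c7 has the single candidate 7 ⇒ r7c7=7.

Answer: 4 7 3 8 2 9 1 6 5 / 6 9 5 7 4 1 3 2 8 / 1 2 8 3 6 5 4 9 7 / 8 1 9 5 3 2 6 7 4 / 5 6 2 4 9 7 8 1 3 / 3 4 7 6 1 8 9 5 2 / 2 5 6 9 8 3 7 4 1 / 9 3 1 2 7 4 5 8 6 / 7 8 4 1 5 6 2 3 9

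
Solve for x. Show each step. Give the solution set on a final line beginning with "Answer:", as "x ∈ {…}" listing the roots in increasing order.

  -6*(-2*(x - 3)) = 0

Step 1. [-6*(-2*(x - 3)) = 0] LHS = -6·(…); ÷-6 both sides. So div: -2*(x - 3) = 0.
Step 2. [-2*(x - 3) = 0] LHS = -2·(…); ÷-2 both sides. So div: x - 3 = 0.
Step 3. [x - 3 = 0] -3 is outermost — add 3 both sides, so sub: x = 3.

Answer: x ∈ {3}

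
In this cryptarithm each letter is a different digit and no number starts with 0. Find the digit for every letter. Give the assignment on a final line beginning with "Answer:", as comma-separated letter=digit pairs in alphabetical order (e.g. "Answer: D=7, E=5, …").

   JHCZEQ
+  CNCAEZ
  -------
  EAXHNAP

Step 1. [E] the sum has 7 digits but both addends have 6; that extra leading digit E is the final carry, namely 1 ⇒ E=1.
Step 2. [col 1: Q + Z ≡ P (mod 10)] Z=9 is one option consistent with column 1 (Q + Z ≡ P (mod 10), carry-in 0) — take it ⇒ Z=9.
Step 3. [col 1: Q + Z ≡ P (mod 10)] column 1 (Q + Z ≡ P (mod 10), carry-in 0) doesn't pin Q yet; pick Q=6 and continue, so Q=6.
Step 4. [col 1: Q + Z ≡ P (mod 10)] column 1: given Q=6, Z=9, carry-in 0, and digits 1,6,9 already taken and all letters distinct, Q+Z≡P (mod 10) forces P=5 ⇒ P=5.
Step 5. [col 2: E + E ≡ A (mod 10)] in column 2 we have E+E≡A with carry-in 1; given E=1 and digits 1,5,6,9 already taken and all letters distinct, that pins A to 3, so A=3.
Step 6. [col 3: Z + A ≡ N (mod 10)] column 3: given Z=9, A=3, carry-in 0, and digits 1,3,5,6,9 already taken and all letters distinct, Z+A≡N (mod 10) forces N=2. So N=2.
Step 7. [col 4: C + C ≡ H (mod 10)] column 4: given nothing yet, carry-in 1, and digits 1,2,3,5,6,9 already taken and all letters distinct, C+C≡H (mod 10) forces H=7. So H=7.
Step 8. [col 4: C + C ≡ H (mod 10)] column 4 reads C+C+carry(1)=H with H=7; with digits 1,2,3,5,6,7,9 already taken and all letters distinct, the only value for C is 8, so C=8.
Step 9. [col 5: H + N ≡ X (mod 10)] column 5: given H=7, N=2, carry-in 1, and digits 1,2,3,5,6,7,8,9 already taken and all letters distinct, H+N≡X (mod 10) forces X=0 ⇒ X=0.
Step 10. [col 6: J + C ≡ A (mod 10)] from column 6 (C=8, A=3, carry-in 1, digits 0,1,2,3,5,6,7,8,9 already taken and all letters distinct): J must equal 4. So J=4.

Answer: A=3, C=8, E=1, H=7, J=4, N=2, P=5, Q=6, X=0, Z=9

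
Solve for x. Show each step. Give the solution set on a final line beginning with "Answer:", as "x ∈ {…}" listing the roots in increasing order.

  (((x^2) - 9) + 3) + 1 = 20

Step 1. [(((x^2) - 9) + 3) + 1 = 20] +1 is outermost — subtract 1 both sides ⇒ sub: ((x^2) - 9) + 3 = 19.
Step 2. [((x^2) - 9) + 3 = 19] the outer +3 inverts by subtracting 3 ⇒ sub: (x^2) - 9 = 16.
Step 3. [(x^2) - 9 = 16] -9 is outermost — add 9 both sides. So sub: x^2 = 25.
Step 4. [x^2 = 25] √ both sides: 25 ≥ 0 gives two branches ⇒ sqrt: x = 5 or -5.

Answer: x ∈ {-5, 5}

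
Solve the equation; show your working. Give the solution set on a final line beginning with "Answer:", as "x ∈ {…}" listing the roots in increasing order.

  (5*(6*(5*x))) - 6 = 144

Step 1. [(5*(6*(5*x))) - 6 = 144] peel the -6: add 6 from each side, so sub: 5*(6*(5*x)) = 150.
Step 2. [5*(6*(5*x)) = 150] leading coefficient 5: divide by 5 ⇒ div: 6*(5*x) = 30.
Step 3. [6*(5*x) = 30] LHS = 6·(…); ÷6 both sides, so div: 5*x = 5.
Step 4. [5*x = 5] divide by the outer 5. So div: x = 1.

Answer: x ∈ {1}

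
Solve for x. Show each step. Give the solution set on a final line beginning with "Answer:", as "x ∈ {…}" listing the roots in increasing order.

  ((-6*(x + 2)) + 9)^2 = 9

Step 1. [((-6*(x + 2)) + 9)^2 = 9] LHS squared, RHS 9 ≥ 0: apply √ (±), so sqrt: (-6*(x + 2)) + 9 = 3 or -3.
Step 2. [(-6*(x + 2)) + 9 = 3 or -3] peel the +9: subtract 9 from each side. So sub: -6*(x + 2) = -6 or -12.
Step 3. [-6*(x + 2) = -6 or -12] LHS = -6·(…); ÷-6 both sides, so div: x + 2 = 1 or 2.
Step 4. [x + 2 = 1 or 2] subtract 2: x sits inside (… + 2), so sub: x = -1 or 0.

Answer: x ∈ {-1, 0}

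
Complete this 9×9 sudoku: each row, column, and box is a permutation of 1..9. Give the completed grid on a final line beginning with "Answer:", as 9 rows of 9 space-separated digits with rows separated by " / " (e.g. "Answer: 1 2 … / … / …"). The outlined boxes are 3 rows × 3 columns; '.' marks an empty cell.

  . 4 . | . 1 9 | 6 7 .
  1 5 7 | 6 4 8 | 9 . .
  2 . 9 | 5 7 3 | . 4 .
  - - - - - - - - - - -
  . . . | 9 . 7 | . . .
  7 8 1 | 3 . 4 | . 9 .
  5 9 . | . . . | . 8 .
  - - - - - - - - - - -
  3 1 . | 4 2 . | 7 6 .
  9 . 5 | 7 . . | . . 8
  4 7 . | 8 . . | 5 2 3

Step 1. [r6c5∈{6}] r6c5's peers cover all but 6. So r6c5=6.
Step 2. [r4c2∈{2,3,6}] col 2 places 3 nowhere but r4c2, so r4c2=3.
Step 3. [r5c7∈{2}] only 2 remains possible at r5c7 ⇒ r5c7=2.
Step 4. [r4c8∈{1,5}] 5 has one home in col 8: r4c8. So r4c8=5.
Step 5. [r6c4∈{1,2}] across col 4, 1 lands solely at r6c4 ⇒ r6c4=1.
Step 6. [r4c3∈{2,4,6}] in row 4, 2 fits only at r4c3 ⇒ r4c3=2.
Step 7. [r8c7∈{1,4}] 4 has one home in row 8: r8c7. So r8c7=4.
Step 8. [r4c9∈{1,4,6}] 4 has one home in row 4: r4c9. So r4c9=4.
Step 9. [r9c6∈{1,6}] 1 has one home in row 9: r9c6 ⇒ r9c6=1.
Step 10. [r1c3∈{3,8}] in row 1, 3 fits only at r1c3, so r1c3=3.
Step 11. [r1c4∈{2}] r1c4's peers cover all but 2 ⇒ r1c4=2.
Step 12. [r3c9∈{1}] nothing but 1 survives at r3c9 ⇒ r3c9=1.
Step 13. [r3c2∈{6}] r3c2's peers cover all but 6, so r3c2=6.
Step 14. [r4c1∈{6}] r4c1's peers cover all but 6. So r4c1=6.
Step 15. [r7c9∈{9}] nothing but 9 survives at r7c9, so r7c9=9.
Step 16. [r4c7∈{1}] only 1 remains possible at r4c7. So r4c7=1.
Step 17. [r5c5∈{5}] nothing but 5 survives at r5c5, so r5c5=5.
Step 18. [r5c9∈{6}] nothing but 6 survives at r5c9 ⇒ r5c9=6.
Step 19. [r4c5∈{8}] r4c5 is down to just 8 ⇒ r4c5=8.
Step 20. [r6c7∈{3}] r6c7's peers cover all but 3, so r6c7=3.
Step 21. [r8c2∈{2}] r8c2 has the single candidate 2, so r8c2=2.
Step 22. [r6c6∈{2}] r6c6 is down to just 2. So r6c6=2.
Step 23. [r9c5∈{9}] only 9 remains possible at r9c5. So r9c5=9.
Step 24. [r8c8∈{1}] r8c8 is down to just 1, so r8c8=1.
Step 25. [r1c9∈{5}] r1c9 has the single candidate 5, so r1c9=5.
Step 26. [r7c6∈{5}] r7c6 is down to just 5 ⇒ r7c6=5.
Step 27. [r8c6∈{6}] r8c6 is down to just 6. So r8c6=6.
Step 28. [r6c3∈{4}] r6c3 has the single candidate 4, so r6c3=4.
Step 29. [r9c3∈{6}] nothing but 6 survives at r9c3. So r9c3=6.
Step 30. [r2c9∈{2}] r2c9 is down to just 2, so r2c9=2.
Step 31. [r3c7∈{8}] r3c7 has the single candidate 8 ⇒ r3c7=8.
Step 32. [r8c5∈{3}] r8c5 has the single candidate 3. So r8c5=3.
Step 33. [r6c9∈{7}] r6c9's peers cover all but 7 ⇒ r6c9=7.
Step 34. [r2c8∈{3}] only 3 remains possible at r2c8 ⇒ r2c8=3.
Step 35. [r7c3∈{8}] r7c3 has the single candidate 8. So r7c3=8.
Step 36. [r1c1∈{8}] only 8 remains possible at r1c1 ⇒ r1c1=8.

Answer: 8 4 3 2 1 9 6 7 5 / 1 5 7 6 4 8 9 3 2 / 2 6 9 5 7 3 8 4 1 / 6 3 2 9 8 7 1 5 4 / 7 8 1 3 5 4 2 9 6 / 5 9 4 1 6 2 3 8 7 / 3 1 8 4 2 5 7 6 9 / 9 2 5 7 3 6 4 1 8 / 4 7 6 8 9 1 5 2 3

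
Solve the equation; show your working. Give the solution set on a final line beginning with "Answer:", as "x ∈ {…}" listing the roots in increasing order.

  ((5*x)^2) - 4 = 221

Step 1. [((5*x)^2) - 4 = 221] -4 is outermost — add 4 both sides. So sub: (5*x)^2 = 225.
Step 2. [(5*x)^2 = 225] LHS squared, RHS 225 ≥ 0: apply √ (±) ⇒ sqrt: 5*x = 15 or -15.
Step 3. [5*x = 15 or -15] divide by the outer 5 ⇒ div: x = 3 or -3.

Answer: x ∈ {-3, 3}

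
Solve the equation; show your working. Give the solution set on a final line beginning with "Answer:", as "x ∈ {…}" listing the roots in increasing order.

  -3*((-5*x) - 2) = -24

Step 1. [-3*((-5*x) - 2) = -24] LHS = -3·(…); ÷-3 both sides. So div: (-5*x) - 2 = 8.
Step 2. [(-5*x) - 2 = 8] add 2: x sits inside (… - 2). So sub: -5*x = 10.
Step 3. [-5*x = 10] -5 out front; divide by -5 ⇒ div: x = -2.

Answer: x ∈ {-2}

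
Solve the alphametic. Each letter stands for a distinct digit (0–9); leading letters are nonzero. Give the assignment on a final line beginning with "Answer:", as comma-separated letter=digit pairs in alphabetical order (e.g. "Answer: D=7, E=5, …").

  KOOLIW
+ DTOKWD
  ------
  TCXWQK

Step 1. [col 1: W + D ≡ K (mod 10)] no forcing yet in column 1 (carry-in 0); D=5 is free and consistent — try it, so D=5.
Step 2. [col 1: W + D ≡ K (mod 10)] W=8 is one option consistent with column 1 (W + D ≡ K (mod 10), carry-in 0) — take it. So W=8.
Step 3. [col 1: W + D ≡ K (mod 10)] column 1: given W=8, D=5, carry-in 0, and digits 5,8 already taken and all letters distinct, W+D≡K (mod 10) forces K=3. So K=3.
Step 4. [col 2: I + W ≡ Q (mod 10)] several values work for I in column 2 (I + W ≡ Q (mod 10), carry-in 1); try I=7, so I=7.
Step 5. [col 2: I + W ≡ Q (mod 10)] column 2: given I=7, W=8, carry-in 1, and digits 3,5,7,8 already taken and all letters distinct, I+W≡Q (mod 10) forces Q=6 ⇒ Q=6.
Step 6. [col 3: L + K ≡ W (mod 10)] from column 3 (K=3, W=8, carry-in 1, digits 3,5,6,7,8 already taken and all letters distinct): L must equal 4 ⇒ L=4.
Step 7. [col 4: O + O ≡ X (mod 10)] column 4: given nothing yet, carry-in 0, and digits 3,4,5,6,7,8 already taken and all letters distinct, O+O≡X (mod 10) forces O=1. So O=1.
Step 8. [col 4: O + O ≡ X (mod 10)] column 4 reads O+O+carry(0)=X with O=1; with digits 1,3,4,5,6,7,8 already taken and all letters distinct, the only value for X is 2 ⇒ X=2.
Step 9. [col 5: O + T ≡ C (mod 10)] from column 5 (O=1, carry-in 0, digits 1,2,3,4,5,6,7,8 already taken and all letters distinct): C must equal 0. So C=0.
Step 10. [col 5: O + T ≡ C (mod 10)] column 5 reads O+T+carry(0)=C with O=1, C=0; with digits 0,1,2,3,4,5,6,7,8 already taken and all letters distinct, the only value for T is 9. So T=9.

Answer: C=0, D=5, I=7, K=3, L=4, O=1, Q=6, T=9, W=8, X=2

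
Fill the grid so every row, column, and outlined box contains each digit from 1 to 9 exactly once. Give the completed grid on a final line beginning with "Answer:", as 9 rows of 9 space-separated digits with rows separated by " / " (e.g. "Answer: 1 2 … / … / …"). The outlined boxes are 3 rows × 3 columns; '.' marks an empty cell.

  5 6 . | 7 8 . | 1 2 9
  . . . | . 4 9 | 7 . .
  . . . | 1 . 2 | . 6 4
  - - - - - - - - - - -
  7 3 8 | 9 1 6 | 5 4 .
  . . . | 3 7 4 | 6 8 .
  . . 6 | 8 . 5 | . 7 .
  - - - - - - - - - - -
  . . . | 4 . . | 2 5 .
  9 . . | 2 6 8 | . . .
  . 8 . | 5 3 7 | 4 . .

Step 1. [r8c7∈{3}] nothing but 3 survives at r8c7 ⇒ r8c7=3.
Step 2. [r8c8∈{1}] r8c8 has the single candidate 1. So r8c8=1.
Step 3. [r8c9∈{7}] r8c9's peers cover all but 7 ⇒ r8c9=7.
Step 4. [r6c1∈{1,2,4}] 4 has one home in col 1: r6c1, so r6c1=4.
Step 5. [r7c6∈{1}] r7c6 is down to just 1 ⇒ r7c6=1.
Step 6. [r2c8∈{3}] r2c8 has the single candidate 3. So r2c8=3.
Step 7. [r7c2∈{7}] only 7 remains possible at r7c2, so r7c2=7.
Step 8. [r3c2∈{9}] r3c2 has the single candidate 9. So r3c2=9.
Step 9. [r5c3∈{1,2,5,9}] in row 5, 9 fits only at r5c3. So r5c3=9.
Step 10. [r7c3∈{3}] nothing but 3 survives at r7c3. So r7c3=3.
Step 11. [r5c2∈{1,2,5}] in row 5, 5 fits only at r5c2 ⇒ r5c2=5.
Step 12. [r7c9∈{6,8}] r7c9 is the only open cell in row 7 admitting 8. So r7c9=8.
Step 13. [r2c1∈{1,2,8}] 8 has one home in row 2: r2c1 ⇒ r2c1=8.
Step 14. [r4c9∈{2}] nothing but 2 survives at r4c9. So r4c9=2.
Step 15. [r5c1∈{1,2}] in row 5, 2 fits only at r5c1. So r5c1=2.
Step 16. [r9c3∈{1,2}] 2 has one home in row 9: r9c3 ⇒ r9c3=2.
Step 17. [r6c2∈{1}] r6c2's peers cover all but 1, so r6c2=1.
Step 18. [r8c3∈{4,5}] row 8 places 5 nowhere but r8c3, so r8c3=5.
Step 19. [r9c9∈{6}] r9c9 has the single candidate 6, so r9c9=6.
Step 20. [r6c9∈{3}] nothing but 3 survives at r6c9 ⇒ r6c9=3.
Step 21. [r9c1∈{1}] only 1 remains possible at r9c1, so r9c1=1.
Step 22. [r3c5∈{5}] r3c5 is down to just 5 ⇒ r3c5=5.
Step 23. [r3c3∈{7}] r3c3's peers cover all but 7 ⇒ r3c3=7.
Step 24. [r5c9∈{1}] r5c9 has the single candidate 1. So r5c9=1.
Step 25. [r8c2∈{4}] r8c2's peers cover all but 4. So r8c2=4.
Step 26. [r2c2∈{2}] r2c2 is down to just 2 ⇒ r2c2=2.
Step 27. [r7c1∈{6}] r7c1 is down to just 6 ⇒ r7c1=6.
Step 28. [r2c4∈{6}] only 6 remains possible at r2c4. So r2c4=6.
Step 29. [r6c7∈{9}] r6c7 has the single candidate 9 ⇒ r6c7=9.
Step 30. [r1c6∈{3}] only 3 remains possible at r1c6, so r1c6=3.
Step 31. [r3c7∈{8}] r3c7's peers cover all but 8 ⇒ r3c7=8.
Step 32. [r9c8∈{9}] r9c8 is down to just 9. So r9c8=9.
Step 33. [r6c5∈{2}] r6c5 is down to just 2, so r6c5=2.
Step 34. [r3c1∈{3}] only 3 remains possible at r3c1 ⇒ r3c1=3.
Step 35. [r1c3∈{4}] only 4 remains possible at r1c3. So r1c3=4.
Step 36. [r2c9∈{5}] r2c9 has the single candidate 5 ⇒ r2c9=5.
Step 37. [r7c5∈{9}] only 9 remains possible at r7c5. So r7c5=9.
Step 38. [r2c3∈{1}] r2c3 has the single candidate 1. So r2c3=1.

Answer: 5 6 4 7 8 3 1 2 9 / 8 2 1 6 4 9 7 3 5 / 3 9 7 1 5 2 8 6 4 / 7 3 8 9 1 6 5 4 2 / 2 5 9 3 7 4 6 8 1 / 4 1 6 8 2 5 9 7 3 / 6 7 3 4 9 1 2 5 8 / 9 4 5 2 6 8 3 1 7 / 1 8 2 5 3 7 4 9 6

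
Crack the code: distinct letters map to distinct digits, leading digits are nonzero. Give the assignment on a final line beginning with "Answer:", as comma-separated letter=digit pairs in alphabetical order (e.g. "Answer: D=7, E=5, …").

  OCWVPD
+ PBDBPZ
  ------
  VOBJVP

Step 1. [col 1: D + Z ≡ P (mod 10)] P=4 is one option consistent with column 1 (D + Z ≡ P (mod 10), carry-in 0) — take it ⇒ P=4.
Step 2. [col 1: D + Z ≡ P (mod 10)] no forcing yet in column 1 (carry-in 0); Z=6 is free and consistent — try it. So Z=6.
Step 3. [col 1: D + Z ≡ P (mod 10)] column 1: given Z=6, P=4, carry-in 0, and digits 4,6 already taken and all letters distinct, D+Z≡P (mod 10) forces D=8. So D=8.
Step 4. [col 2: P + P ≡ V (mod 10)] in column 2 we have P+P≡V with carry-in 1; given P=4 and digits 4,6,8 already taken and all letters distinct, that pins V to 9 ⇒ V=9.
Step 5. [col 3: V + B ≡ J (mod 10)] no forcing yet in column 3 (carry-in 0); J=0 is free and consistent — try it. So J=0.
Step 6. [col 3: V + B ≡ J (mod 10)] column 3: given V=9, J=0, carry-in 0, and digits 0,4,6,8,9 already taken and all letters distinct, V+B≡J (mod 10) forces B=1 ⇒ B=1.
Step 7. [col 4: W + D ≡ B (mod 10)] column 4 reads W+D+carry(1)=B with D=8, B=1; with digits 0,1,4,6,8,9 already taken and all letters distinct, the only value for W is 2 ⇒ W=2.
Step 8. [col 5: C + B ≡ O (mod 10)] column 5 (C + B ≡ O (mod 10), carry-in 1) doesn't pin C yet; pick C=3 and continue. So C=3.
Step 9. [col 5: C + B ≡ O (mod 10)] column 5: given C=3, B=1, carry-in 1, and digits 0,1,2,3,4,6,8,9 already taken and all letters distinct, C+B≡O (mod 10) forces O=5, so O=5.

Answer: B=1, C=3, D=8, J=0, O=5, P=4, V=9, W=2, Z=6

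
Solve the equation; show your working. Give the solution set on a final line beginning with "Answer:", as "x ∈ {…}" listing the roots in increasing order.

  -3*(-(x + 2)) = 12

Step 1. [-3*(-(x + 2)) = 12] LHS = -3·(…); ÷-3 both sides ⇒ div: -(x + 2) = -4.
Step 2. [-(x + 2) = -4] leading − — multiply by −1 ⇒ neg: x + 2 = 4.
Step 3. [x + 2 = 4] +2 is outermost — subtract 2 both sides. So sub: x = 2.

Answer: x ∈ {2}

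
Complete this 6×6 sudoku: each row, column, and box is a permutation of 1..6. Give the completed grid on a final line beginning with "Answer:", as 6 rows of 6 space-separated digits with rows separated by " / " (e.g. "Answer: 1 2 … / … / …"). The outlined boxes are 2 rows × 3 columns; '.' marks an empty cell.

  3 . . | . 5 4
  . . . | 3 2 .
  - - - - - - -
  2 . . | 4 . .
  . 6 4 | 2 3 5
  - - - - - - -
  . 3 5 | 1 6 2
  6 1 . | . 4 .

Step 1. [r1c3∈{1,2,6}] in row 1, 1 fits only at r1c3 ⇒ r1c3=1.
Step 2. [r2c6∈{1,6}] row 2 places 1 nowhere but r2c6 ⇒ r2c6=1.
Step 3. [r2c1∈{4,5}] across col 1, 5 lands solely at r2c1. So r2c1=5.
Step 4. [r2c3∈{6}] r2c3 has the single candidate 6, so r2c3=6.
Step 5. [r1c2∈{2}] nothing but 2 survives at r1c2, so r1c2=2.
Step 6. [r4c1∈{1}] nothing but 1 survives at r4c1 ⇒ r4c1=1.
Step 7. [r3c6∈{6}] r3c6 is down to just 6, so r3c6=6.
Step 8. [r6c4∈{5}] r6c4 is down to just 5, so r6c4=5.
Step 9. [r3c3∈{3}] only 3 remains possible at r3c3, so r3c3=3.
Step 10. [r6c3∈{2}] r6c3's peers cover all but 2 ⇒ r6c3=2.
Step 11. [r6c6∈{3}] nothing but 3 survives at r6c6, so r6c6=3.
Step 12. [r1c4∈{6}] r1c4's peers cover all but 6, so r1c4=6.
Step 13. [r3c5∈{1}] only 1 remains possible at r3c5. So r3c5=1.
Step 14. [r2c2∈{4}] only 4 remains possible at r2c2. So r2c2=4.
Step 15. [r3c2∈{5}] only 5 remains possible at r3c2 ⇒ r3c2=5.
Step 16. [r5c1∈{4}] nothing but 4 survives at r5c1 ⇒ r5c1=4.

Answer: 3 2 1 6 5 4 / 5 4 6 3 2 1 / 2 5 3 4 1 6 / 1 6 4 2 3 5 / 4 3 5 1 6 2 / 6 1 2 5 4 3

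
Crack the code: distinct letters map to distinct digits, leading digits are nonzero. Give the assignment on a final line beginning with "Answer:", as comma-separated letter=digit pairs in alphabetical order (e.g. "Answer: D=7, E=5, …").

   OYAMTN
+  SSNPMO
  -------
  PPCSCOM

Step 1. [col 1: N + O ≡ M (mod 10)] several values work for N in column 1 (N + O ≡ M (mod 10), carry-in 0); try N=2. So N=2.
Step 2. [col 1: N + O ≡ M (mod 10)] column 1 (N + O ≡ M (mod 10), carry-in 0) doesn't pin M yet; pick M=7 and continue ⇒ M=7.
Step 3. [col 1: N + O ≡ M (mod 10)] from column 1 (N=2, M=7, carry-in 0, digits 2,7 already taken and all letters distinct): O must equal 5. So O=5.
Step 4. [col 2: T + M ≡ O (mod 10)] column 2: given M=7, O=5, carry-in 0, and digits 2,5,7 already taken and all letters distinct, T+M≡O (mod 10) forces T=8, so T=8.
Step 5. [col 3: M + P ≡ C (mod 10)] column 3 (M + P ≡ C (mod 10), carry-in 1) doesn't pin P yet; pick P=1 and continue, so P=1.
Step 6. [col 3: M + P ≡ C (mod 10)] column 3 reads M+P+carry(1)=C with M=7, P=1; with digits 1,2,5,7,8 already taken and all letters distinct, the only value for C is 9 ⇒ C=9.
Step 7. [col 4: A + N ≡ S (mod 10)] column 4 reads A+N+carry(0)=S with N=2; with digits 1,2,5,7,8,9 already taken and all letters distinct, the only value for A is 4. So A=4.
Step 8. [col 4: A + N ≡ S (mod 10)] in column 4 we have A+N≡S with carry-in 0; given A=4, N=2 and digits 1,2,4,5,7,8,9 already taken and all letters distinct, that pins S to 6 ⇒ S=6.
Step 9. [col 5: Y + S ≡ C (mod 10)] column 5 reads Y+S+carry(0)=C with S=6, C=9; with digits 1,2,4,5,6,7,8,9 already taken and all letters distinct, the only value for Y is 3, so Y=3.

Answer: A=4, C=9, M=7, N=2, O=5, P=1, S=6, T=8, Y=3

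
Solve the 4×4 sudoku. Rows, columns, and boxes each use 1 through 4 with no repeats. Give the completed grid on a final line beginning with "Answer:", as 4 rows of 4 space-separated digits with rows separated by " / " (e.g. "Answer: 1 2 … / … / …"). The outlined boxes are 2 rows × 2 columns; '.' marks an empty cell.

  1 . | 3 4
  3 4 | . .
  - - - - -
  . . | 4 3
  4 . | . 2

Step 1. [r4c3∈{1}] only 1 remains possible at r4c3 ⇒ r4c3=1.
Step 2. [r1c2∈{2}] only 2 remains possible at r1c2. So r1c2=2.
Step 3. [r2c3∈{2}] r2c3 is down to just 2 ⇒ r2c3=2.
Step 4. [r3c2∈{1}] nothing but 1 survives at r3c2. So r3c2=1.
Step 5. [r2c4∈{1}] r2c4 has the single candidate 1 ⇒ r2c4=1.
Step 6. [r4c2∈{3}] r4c2's peers cover all but 3 ⇒ r4c2=3.
Step 7. [r3c1∈{2}] r3c1's peers cover all but 2, so r3c1=2.

Answer: 1 2 3 4 / 3 4 2 1 / 2 1 4 3 / 4 3 1 2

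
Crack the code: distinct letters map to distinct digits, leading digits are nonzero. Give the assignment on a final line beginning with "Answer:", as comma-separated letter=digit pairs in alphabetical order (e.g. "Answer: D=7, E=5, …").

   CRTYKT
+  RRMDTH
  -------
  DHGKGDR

Step 1. [col 1: T + H ≡ R (mod 10)] several values work for T in column 1 (T + H ≡ R (mod 10), carry-in 0); try T=2. So T=2.
Step 2. [col 1: T + H ≡ R (mod 10)] no forcing yet in column 1 (carry-in 0); H=3 is free and consistent — try it, so H=3.
Step 3. [D] the sum has 7 digits but both addends have 6; that extra leading digit D is the final carry, namely 1 ⇒ D=1.
Step 4. [col 1: T + H ≡ R (mod 10)] column 1 reads T+H+carry(0)=R with T=2, H=3; with digits 1,2,3 already taken and all letters distinct, the only value for R is 5, so R=5.
Step 5. [col 2: K + T ≡ D (mod 10)] in column 2 we have K+T≡D with carry-in 0; given T=2, D=1 and digits 1,2,3,5 already taken and all letters distinct, that pins K to 9. So K=9.
Step 6. [col 3: Y + D ≡ G (mod 10)] column 3 (Y + D ≡ G (mod 10), carry-in 1) doesn't pin G yet; pick G=0 and continue, so G=0.
Step 7. [col 3: Y + D ≡ G (mod 10)] in column 3 we have Y+D≡G with carry-in 1; given D=1, G=0 and digits 0,1,2,3,5,9 already taken and all letters distinct, that pins Y to 8. So Y=8.
Step 8. [col 4: T + M ≡ K (mod 10)] column 4: given T=2, K=9, carry-in 1, and digits 0,1,2,3,5,8,9 already taken and all letters distinct, T+M≡K (mod 10) forces M=6, so M=6.
Step 9. [col 6: C + R ≡ H (mod 10)] from column 6 (R=5, H=3, carry-in 1, digits 0,1,2,3,5,6,8,9 already taken and all letters distinct): C must equal 7 ⇒ C=7.

Answer: C=7, D=1, G=0, H=3, K=9, M=6, R=5, T=2, Y=8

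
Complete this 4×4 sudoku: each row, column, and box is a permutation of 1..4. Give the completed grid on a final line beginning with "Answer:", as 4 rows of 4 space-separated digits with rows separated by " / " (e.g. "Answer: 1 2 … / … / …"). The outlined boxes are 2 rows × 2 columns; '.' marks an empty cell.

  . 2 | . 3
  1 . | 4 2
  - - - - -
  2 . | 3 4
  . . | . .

Step 1. [r4c2∈{1,3,4}] r4c2 is the only open cell in col 2 admitting 4 ⇒ r4c2=4.
Step 2. [r4c3∈{1,2}] in row 4, 2 fits only at r4c3. So r4c3=2.
Step 3. [r4c4∈{1}] r4c4's peers cover all but 1 ⇒ r4c4=1.
Step 4. [r1c3∈{1}] only 1 remains possible at r1c3. So r1c3=1.
Step 5. [r1c1∈{4}] r1c1's peers cover all but 4 ⇒ r1c1=4.
Step 6. [r2c2∈{3}] r2c2 has the single candidate 3. So r2c2=3.
Step 7. [r4c1∈{3}] only 3 remains possible at r4c1 ⇒ r4c1=3.
Step 8. [r3c2∈{1}] r3c2 is down to just 1. So r3c2=1.

Answer: 4 2 1 3 / 1 3 4 2 / 2 1 3 4 / 3 4 2 1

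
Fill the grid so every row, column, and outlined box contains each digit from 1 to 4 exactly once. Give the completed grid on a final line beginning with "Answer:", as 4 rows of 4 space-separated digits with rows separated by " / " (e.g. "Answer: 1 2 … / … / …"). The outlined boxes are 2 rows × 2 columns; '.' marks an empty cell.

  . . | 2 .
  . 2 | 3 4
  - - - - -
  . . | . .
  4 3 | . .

Step 1. [r3c2∈{1}] nothing but 1 survives at r3c2 ⇒ r3c2=1.
Step 2. [r1c4∈{1}] nothing but 1 survives at r1c4 ⇒ r1c4=1.
Step 3. [r4c4∈{2}] only 2 remains possible at r4c4, so r4c4=2.
Step 4. [r3c1∈{2}] nothing but 2 survives at r3c1. So r3c1=2.
Step 5. [r3c3∈{4}] r3c3 is down to just 4, so r3c3=4.
Step 6. [r1c1∈{3}] only 3 remains possible at r1c1 ⇒ r1c1=3.
Step 7. [r1c2∈{4}] r1c2 is down to just 4, so r1c2=4.
Step 8. [r3c4∈{3}] r3c4 has the single candidate 3 ⇒ r3c4=3.
Step 9. [r4c3∈{1}] r4c3 is down to just 1 ⇒ r4c3=1.
Step 10. [r2c1∈{1}] nothing but 1 survives at r2c1, so r2c1=1.

Answer: 3 4 2 1 / 1 2 3 4 / 2 1 4 3 / 4 3 1 2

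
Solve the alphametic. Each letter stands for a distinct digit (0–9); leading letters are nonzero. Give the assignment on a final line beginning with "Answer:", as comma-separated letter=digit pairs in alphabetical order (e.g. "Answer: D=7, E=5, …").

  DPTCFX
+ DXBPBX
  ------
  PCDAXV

Step 1. [col 1: X + X ≡ V (mod 10)] column 1 (X + X ≡ V (mod 10), carry-in 0) doesn't pin X yet; pick X=8 and continue. So X=8.
Step 2. [col 1: X + X ≡ V (mod 10)] column 1: given X=8, carry-in 0, and digits 8 already taken and all letters distinct, X+X≡V (mod 10) forces V=6, so V=6.
Step 3. [col 2: F + B ≡ X (mod 10)] F=0 is one option consistent with column 2 (F + B ≡ X (mod 10), carry-in 1) — take it ⇒ F=0.
Step 4. [col 2: F + B ≡ X (mod 10)] column 2 reads F+B+carry(1)=X with F=0, X=8; with digits 0,6,8 already taken and all letters distinct, the only value for B is 7. So B=7.
Step 5. [col 3: C + P ≡ A (mod 10)] several values work for C in column 3 (C + P ≡ A (mod 10), carry-in 0); try C=2. So C=2.
Step 6. [col 3: C + P ≡ A (mod 10)] column 3 (C + P ≡ A (mod 10), carry-in 0) doesn't pin P yet; pick P=3 and continue ⇒ P=3.
Step 7. [col 3: C + P ≡ A (mod 10)] column 3 reads C+P+carry(0)=A with C=2, P=3; with digits 0,2,3,6,7,8 already taken and all letters distinct, the only value for A is 5 ⇒ A=5.
Step 8. [col 4: T + B ≡ D (mod 10)] column 4 reads T+B+carry(0)=D with B=7; with digits 0,2,3,5,6,7,8 already taken and all letters distinct, the only value for D is 1. So D=1.
Step 9. [col 4: T + B ≡ D (mod 10)] column 4 reads T+B+carry(0)=D with B=7, D=1; with digits 0,1,2,3,5,6,7,8 already taken and all letters distinct, the only value for T is 4 ⇒ T=4.

Answer: A=5, B=7, C=2, D=1, F=0, P=3, T=4, V=6, X=8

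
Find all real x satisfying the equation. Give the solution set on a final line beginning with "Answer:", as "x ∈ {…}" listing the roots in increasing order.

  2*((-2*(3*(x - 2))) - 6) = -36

Step 1. [2*((-2*(3*(x - 2))) - 6) = -36] leading coefficient 2: divide by 2, so div: (-2*(3*(x - 2))) - 6 = -18.
Step 2. [(-2*(3*(x - 2))) - 6 = -18] peel the -6: add 6 from each side. So sub: -2*(3*(x - 2)) = -12.
Step 3. [-2*(3*(x - 2)) = -12] -2·(inner) — divide through by -2 ⇒ div: 3*(x - 2) = 6.
Step 4. [3*(x - 2) = 6] LHS = 3·(…); ÷3 both sides, so div: x - 2 = 2.
Step 5. [x - 2 = 2] -2 is outermost — add 2 both sides ⇒ sub: x = 4.

Answer: x ∈ {4}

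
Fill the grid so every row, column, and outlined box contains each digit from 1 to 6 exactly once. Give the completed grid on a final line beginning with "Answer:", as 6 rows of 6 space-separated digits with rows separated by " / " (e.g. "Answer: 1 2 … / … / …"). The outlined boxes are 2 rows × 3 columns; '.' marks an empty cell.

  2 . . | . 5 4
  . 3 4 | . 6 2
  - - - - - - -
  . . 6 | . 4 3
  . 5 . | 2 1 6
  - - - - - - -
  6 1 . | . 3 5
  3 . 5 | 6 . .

Step 1. [r1c3∈{1}] r1c3's peers cover all but 1 ⇒ r1c3=1.
Step 2. [r5c3∈{2}] r5c3's peers cover all but 2. So r5c3=2.
Step 3. [r1c4∈{3}] r1c4 has the single candidate 3. So r1c4=3.
Step 4. [r3c1∈{1}] nothing but 1 survives at r3c1 ⇒ r3c1=1.
Step 5. [r2c4∈{1}] only 1 remains possible at r2c4, so r2c4=1.
Step 6. [r6c5∈{2}] nothing but 2 survives at r6c5. So r6c5=2.
Step 7. [r5c4∈{4}] r5c4 has the single candidate 4. So r5c4=4.
Step 8. [r6c6∈{1}] nothing but 1 survives at r6c6. So r6c6=1.
Step 9. [r4c1∈{4}] nothing but 4 survives at r4c1. So r4c1=4.
Step 10. [r2c1∈{5}] r2c1 is down to just 5, so r2c1=5.
Step 11. [r4c3∈{3}] nothing but 3 survives at r4c3 ⇒ r4c3=3.
Step 12. [r6c2∈{4}] r6c2 has the single candidate 4, so r6c2=4.
Step 13. [r1c2∈{6}] r1c2 is down to just 6. So r1c2=6.
Step 14. [r3c2∈{2}] only 2 remains possible at r3c2. So r3c2=2.
Step 15. [r3c4∈{5}] nothing but 5 survives at r3c4. So r3c4=5.

Answer: 2 6 1 3 5 4 / 5 3 4 1 6 2 / 1 2 6 5 4 3 / 4 5 3 2 1 6 / 6 1 2 4 3 5 / 3 4 5 6 2 1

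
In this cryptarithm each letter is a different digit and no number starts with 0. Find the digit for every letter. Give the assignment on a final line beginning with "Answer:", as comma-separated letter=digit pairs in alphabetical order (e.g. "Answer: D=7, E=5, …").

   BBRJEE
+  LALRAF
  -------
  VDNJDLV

Step 1. [col 1: E + F ≡ V (mod 10)] several values work for V in column 1 (E + F ≡ V (mod 10), carry-in 0); try V=1, so V=1.
Step 2. [col 1: E + F ≡ V (mod 10)] several values work for E in column 1 (E + F ≡ V (mod 10), carry-in 0); try E=2. So E=2.
Step 3. [col 1: E + F ≡ V (mod 10)] from column 1 (E=2, V=1, carry-in 0, digits 1,2 already taken and all letters distinct): F must equal 9. So F=9.
Step 4. [col 2: E + A ≡ L (mod 10)] several values work for A in column 2 (E + A ≡ L (mod 10), carry-in 1); try A=5. So A=5.
Step 5. [col 2: E + A ≡ L (mod 10)] column 2 reads E+A+carry(1)=L with E=2, A=5; with digits 1,2,5,9 already taken and all letters distinct, the only value for L is 8, so L=8.
Step 6. [col 3: J + R ≡ D (mod 10)] several values work for R in column 3 (J + R ≡ D (mod 10), carry-in 0); try R=7. So R=7.
Step 7. [col 3: J + R ≡ D (mod 10)] no forcing yet in column 3 (carry-in 0); J=6 is free and consistent — try it. So J=6.
Step 8. [col 3: J + R ≡ D (mod 10)] from column 3 (J=6, R=7, carry-in 0, digits 1,2,5,6,7,8,9 already taken and all letters distinct): D must equal 3, so D=3.
Step 9. [col 5: B + A ≡ N (mod 10)] column 5 reads B+A+carry(1)=N with A=5; with digits 1,2,3,5,6,7,8,9 already taken and all letters distinct, the only value for B is 4, so B=4.
Step 10. [col 5: B + A ≡ N (mod 10)] in column 5 we have B+A≡N with carry-in 1; given B=4, A=5 and digits 1,2,3,4,5,6,7,8,9 already taken and all letters distinct, that pins N to 0 ⇒ N=0.

Answer: A=5, B=4, D=3, E=2, F=9, J=6, L=8, N=0, R=7, V=1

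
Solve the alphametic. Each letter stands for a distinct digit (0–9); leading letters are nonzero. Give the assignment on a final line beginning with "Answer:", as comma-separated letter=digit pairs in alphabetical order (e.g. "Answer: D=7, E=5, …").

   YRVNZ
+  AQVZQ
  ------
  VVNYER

Step 1. [col 1: Z + Q ≡ R (mod 10)] no forcing yet in column 1 (carry-in 0); Q=2 is free and consistent — try it, so Q=2.
Step 2. [col 1: Z + Q ≡ R (mod 10)] R=7 is one option consistent with column 1 (Z + Q ≡ R (mod 10), carry-in 0) — take it, so R=7.
Step 3. [V] adding two 5-digit numbers gives at most 5+1 digits, and here it does — V is that final carry and must be 1. So V=1.
Step 4. [col 1: Z + Q ≡ R (mod 10)] column 1 reads Z+Q+carry(0)=R with Q=2, R=7; with digits 1,2,7 already taken and all letters distinct, the only value for Z is 5. So Z=5.
Step 5. [col 2: N + Z ≡ E (mod 10)] column 2 (N + Z ≡ E (mod 10), carry-in 0) doesn't pin N yet; pick N=9 and continue, so N=9.
Step 6. [col 2: N + Z ≡ E (mod 10)] in column 2 we have N+Z≡E with carry-in 0; given N=9, Z=5 and digits 1,2,5,7,9 already taken and all letters distinct, that pins E to 4, so E=4.
Step 7. [col 3: V + V ≡ Y (mod 10)] in column 3 we have V+V≡Y with carry-in 1; given V=1 and digits 1,2,4,5,7,9 already taken and all letters distinct, that pins Y to 3. So Y=3.
Step 8. [col 5: Y + A ≡ V (mod 10)] in column 5 we have Y+A≡V with carry-in 0; given Y=3, V=1 and digits 1,2,3,4,5,7,9 already taken and all letters distinct, that pins A to 8. So A=8.

Answer: A=8, E=4, N=9, Q=2, R=7, V=1, Y=3, Z=5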